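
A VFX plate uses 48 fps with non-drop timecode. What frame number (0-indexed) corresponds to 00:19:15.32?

frame 55472

Total seconds to the label: (0 × 3600 + 19 × 60 + 15) = 1155.
Frame index = 1155 × 48 + 32 = 55472.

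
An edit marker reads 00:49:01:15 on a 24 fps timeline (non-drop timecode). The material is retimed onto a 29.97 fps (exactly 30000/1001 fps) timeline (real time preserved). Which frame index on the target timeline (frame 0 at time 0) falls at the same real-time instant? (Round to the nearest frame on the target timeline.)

frame 88161

Source frame index: (0×3600 + 49×60 + 1) × 24 + 15 = 70599.
Real time: 70599 / (24) = 23533/8 s.
Target frame: (23533/8) × (30000/1001) = 88248750/1001 ≈ 88160.589 → 88161.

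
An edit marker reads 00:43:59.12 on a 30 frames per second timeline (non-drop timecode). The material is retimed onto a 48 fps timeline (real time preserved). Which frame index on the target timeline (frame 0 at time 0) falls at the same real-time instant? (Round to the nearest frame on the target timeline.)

Source frame index: (0×3600 + 43×60 + 59) × 30 + 12 = 79182.
Real time: 79182 / (30) = 13197/5 s.
Target frame: (13197/5) × (48) = 633456/5 ≈ 126691.200 → 126691.

frame 126691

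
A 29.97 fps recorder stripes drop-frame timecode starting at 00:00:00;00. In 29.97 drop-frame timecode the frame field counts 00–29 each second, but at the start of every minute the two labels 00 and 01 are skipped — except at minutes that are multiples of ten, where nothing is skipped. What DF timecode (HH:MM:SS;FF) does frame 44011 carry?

00:24:28;15

Each 10-minute DF block holds 10 × 60 × 30 − 9 × 2 = 17982 frames. 44011 ÷ 17982 → 2 full blocks, remainder 8047.
Within the partial block the first minute is 1800 frames and each further minute 1798, so 4 further minute boundaries passed. Total skipped labels = 18 × 2 + 2 × 4 = 44.
Non-drop label index = 44011 + 44 = 44055; at 30 labels/s that is 00:24:28:15, i.e. DF 00:24:28;15.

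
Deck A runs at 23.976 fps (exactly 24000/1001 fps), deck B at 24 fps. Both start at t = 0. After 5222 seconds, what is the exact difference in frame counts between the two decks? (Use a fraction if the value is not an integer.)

17904/143 frames

A emits 24000/1001 × 5222 = 17904000/143 frames; B emits 24 × 5222 = 125328.
Difference = 17904/143 frames (≈ 125.2028); B is ahead of A.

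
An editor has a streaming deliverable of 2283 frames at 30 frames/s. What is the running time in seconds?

76.1 seconds

Running time = 2283 / (30) = 76.1 s.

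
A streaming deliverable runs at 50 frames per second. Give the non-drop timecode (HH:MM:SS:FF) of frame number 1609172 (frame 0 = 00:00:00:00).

1609172 ÷ 50 = 32183 full seconds, remainder 22 frames.
32183 s = 8 h 56 min 23 s.
Timecode: 08:56:23:22.

08:56:23:22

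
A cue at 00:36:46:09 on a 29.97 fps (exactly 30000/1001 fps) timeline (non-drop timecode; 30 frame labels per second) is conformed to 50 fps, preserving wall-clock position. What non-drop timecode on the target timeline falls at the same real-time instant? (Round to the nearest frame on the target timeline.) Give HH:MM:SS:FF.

00:36:48:25

Source frame index: (0×3600 + 36×60 + 46) × 30 + 9 = 66189.
Real time: 66189 / (30000/1001) = 22085063/10000 s.
Target frame: (22085063/10000) × (50) = 22085063/200 ≈ 110425.315 → 110425.
At 50 labels/s: frame 110425 → 00:36:48:25.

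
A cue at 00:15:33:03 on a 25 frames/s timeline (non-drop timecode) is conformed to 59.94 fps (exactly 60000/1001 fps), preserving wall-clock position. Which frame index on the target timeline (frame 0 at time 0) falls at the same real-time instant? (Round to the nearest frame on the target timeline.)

Source frame index: (0×3600 + 15×60 + 33) × 25 + 3 = 23328.
Real time: 23328 / (25) = 23328/25 s.
Target frame: (23328/25) × (60000/1001) = 55987200/1001 ≈ 55931.269 → 55931.

frame 55931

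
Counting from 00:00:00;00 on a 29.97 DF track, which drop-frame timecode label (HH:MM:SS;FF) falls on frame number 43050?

00:23:56;12

Each 10-minute DF block holds 10 × 60 × 30 − 9 × 2 = 17982 frames. 43050 ÷ 17982 → 2 full blocks, remainder 7086.
Within the partial block the first minute is 1800 frames and each further minute 1798, so 3 further minute boundaries passed. Total skipped labels = 18 × 2 + 2 × 3 = 42.
Non-drop label index = 43050 + 42 = 43092; at 30 labels/s that is 00:23:56:12, i.e. DF 00:23:56;12.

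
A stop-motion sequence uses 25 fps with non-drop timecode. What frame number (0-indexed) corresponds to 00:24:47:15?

37190

Total seconds to the label: (0 × 3600 + 24 × 60 + 47) = 1487.
Frame index = 1487 × 25 + 15 = 37190.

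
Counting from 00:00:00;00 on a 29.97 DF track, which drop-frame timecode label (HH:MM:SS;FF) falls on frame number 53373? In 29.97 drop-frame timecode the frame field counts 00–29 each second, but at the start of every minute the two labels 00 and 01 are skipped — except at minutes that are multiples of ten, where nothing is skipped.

Each 10-minute DF block holds 10 × 60 × 30 − 9 × 2 = 17982 frames. 53373 ÷ 17982 → 2 full blocks, remainder 17409.
Within the partial block the first minute is 1800 frames and each further minute 1798, so 9 further minute boundaries passed. Total skipped labels = 18 × 2 + 2 × 9 = 54.
Non-drop label index = 53373 + 54 = 53427; at 30 labels/s that is 00:29:40:27, i.e. DF 00:29:40;27.

00:29:40;27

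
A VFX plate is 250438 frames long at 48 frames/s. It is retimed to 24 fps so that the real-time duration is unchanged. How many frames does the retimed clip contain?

Target frames = source frames × (target rate / source rate) = 250438 × (24)/(48) = 250438 × 1/2 = 125219.

125219 frames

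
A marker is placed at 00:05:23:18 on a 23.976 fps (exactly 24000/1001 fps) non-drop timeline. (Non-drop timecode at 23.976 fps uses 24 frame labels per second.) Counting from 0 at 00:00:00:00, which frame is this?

Total seconds to the label: (0 × 3600 + 5 × 60 + 23) = 323.
Frame index = 323 × 24 + 18 = 7770.

7770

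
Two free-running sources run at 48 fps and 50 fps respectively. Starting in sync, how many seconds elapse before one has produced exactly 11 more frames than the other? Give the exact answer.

The gap grows by |50 − 48| = 2 frames per second.
Time for a 11-frame gap: 11 ÷ (2) = 5.5 s.

5.5 seconds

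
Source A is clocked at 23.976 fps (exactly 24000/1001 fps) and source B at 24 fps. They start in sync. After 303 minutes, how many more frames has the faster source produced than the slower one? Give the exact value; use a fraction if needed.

303 min = 18180 s.
A emits 24000/1001 × 18180 = 436320000/1001 frames; B emits 24 × 18180 = 436320.
Difference = 436320/1001 frames (≈ 435.8841); B is ahead of A.

436320/1001 frames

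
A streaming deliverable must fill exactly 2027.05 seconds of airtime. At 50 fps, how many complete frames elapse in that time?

Frames = 2027.05 × 50 = 202705/2 ≈ 101352.5000.
Complete frames: 101352.

101352 frames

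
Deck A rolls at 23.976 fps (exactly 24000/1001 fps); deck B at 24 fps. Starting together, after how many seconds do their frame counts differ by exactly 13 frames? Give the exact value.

13013/24 seconds

The gap grows by |24 − 24000/1001| = 24/1001 frames per second.
Time for a 13-frame gap: 13 ÷ (24/1001) = 13013/24 s.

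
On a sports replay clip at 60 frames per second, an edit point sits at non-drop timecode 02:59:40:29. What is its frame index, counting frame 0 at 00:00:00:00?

646829

Total seconds to the label: (2 × 3600 + 59 × 60 + 40) = 10780.
Frame index = 10780 × 60 + 29 = 646829.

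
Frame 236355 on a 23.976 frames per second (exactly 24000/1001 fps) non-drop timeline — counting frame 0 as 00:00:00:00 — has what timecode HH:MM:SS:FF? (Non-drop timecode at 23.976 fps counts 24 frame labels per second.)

236355 ÷ 24 = 9848 full seconds, remainder 3 frames.
9848 s = 2 h 44 min 8 s.
Timecode: 02:44:08:03.

02:44:08:03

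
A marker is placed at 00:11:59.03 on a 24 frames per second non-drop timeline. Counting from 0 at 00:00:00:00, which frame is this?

Total seconds to the label: (0 × 3600 + 11 × 60 + 59) = 719.
Frame index = 719 × 24 + 3 = 17259.

17259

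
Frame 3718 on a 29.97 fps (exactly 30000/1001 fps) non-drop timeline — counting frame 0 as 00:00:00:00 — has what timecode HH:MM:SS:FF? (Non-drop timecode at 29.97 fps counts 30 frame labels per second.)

00:02:03:28

3718 ÷ 30 = 123 full seconds, remainder 28 frames.
123 s = 0 h 2 min 3 s.
Timecode: 00:02:03:28.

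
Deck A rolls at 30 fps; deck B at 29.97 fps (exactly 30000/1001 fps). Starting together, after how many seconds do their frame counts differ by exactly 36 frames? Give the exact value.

1201.2 seconds

The gap grows by |30000/1001 − 30| = 30/1001 frames per second.
Time for a 36-frame gap: 36 ÷ (30/1001) = 1201.2 s.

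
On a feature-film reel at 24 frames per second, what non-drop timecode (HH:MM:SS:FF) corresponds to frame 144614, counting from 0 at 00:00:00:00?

01:40:25:14

144614 ÷ 24 = 6025 full seconds, remainder 14 frames.
6025 s = 1 h 40 min 25 s.
Timecode: 01:40:25:14.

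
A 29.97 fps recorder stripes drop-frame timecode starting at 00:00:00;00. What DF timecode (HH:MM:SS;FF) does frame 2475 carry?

Ten DF minutes hold 17982 frames, so frame 2475 lies in block 0 (frames 0–17981) with 2475 frames into that block.
The block's first minute is 1800 frames and the rest 1798 each; 2475 frames reaches minute 1, so 0 × 18 + 1 × 2 = 2 labels have been skipped so far.
Adding those back, label number 2475 + 2 = 2477 at 30 labels/s is 82 s + 17 f = 0 h 1 min 22 s frame 17, i.e. 00:01:22;17.

00:01:22;17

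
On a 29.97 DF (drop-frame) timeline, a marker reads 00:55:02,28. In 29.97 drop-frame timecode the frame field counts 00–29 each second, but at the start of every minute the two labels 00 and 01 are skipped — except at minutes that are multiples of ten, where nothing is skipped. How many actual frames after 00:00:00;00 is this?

98988

Complete 10-minute blocks: 5, each 17982 frames → 89910.
Remaining 5 whole minutes in the current block: 1800 + 4 × 1798 = 8992 frames.
Within the current minute: 2 × 30 + 28 − 2 = 86 (labels ;00/;01 skipped at this minute). Total = 89910 + 8992 + 86 = 98988.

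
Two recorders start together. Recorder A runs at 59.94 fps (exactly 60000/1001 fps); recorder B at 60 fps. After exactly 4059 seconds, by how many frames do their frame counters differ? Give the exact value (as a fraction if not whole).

A emits 60000/1001 × 4059 = 22140000/91 frames; B emits 60 × 4059 = 243540.
Difference = 22140/91 frames (≈ 243.2967); B is ahead of A.

22140/91 frames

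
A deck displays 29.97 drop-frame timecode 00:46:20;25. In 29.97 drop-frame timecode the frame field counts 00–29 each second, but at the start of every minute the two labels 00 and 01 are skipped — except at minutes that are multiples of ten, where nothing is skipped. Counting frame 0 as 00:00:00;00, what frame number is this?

Complete 10-minute blocks: 4, each 17982 frames → 71928.
Remaining 6 whole minutes in the current block: 1800 + 5 × 1798 = 10790 frames.
Within the current minute: 20 × 30 + 25 − 2 = 623 (labels ;00/;01 skipped at this minute). Total = 71928 + 10790 + 623 = 83341.

83341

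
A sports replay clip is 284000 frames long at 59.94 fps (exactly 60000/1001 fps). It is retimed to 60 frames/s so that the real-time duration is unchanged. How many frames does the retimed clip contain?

Target frames = source frames × (target rate / source rate) = 284000 × (60)/(60000/1001) = 284000 × 1001/1000 = 284284.

284284 frames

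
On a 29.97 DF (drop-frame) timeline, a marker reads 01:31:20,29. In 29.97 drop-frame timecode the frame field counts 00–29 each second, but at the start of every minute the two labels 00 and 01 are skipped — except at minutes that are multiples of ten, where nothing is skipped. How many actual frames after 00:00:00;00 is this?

164265

As if non-drop at 30 labels/s: (1 × 3600 + 31 × 60 + 20) × 30 + 29 = 164429.
Minute boundaries passed: 91; those not divisible by 10: 91 − 9 = 82; dropped labels = 2 × 82 = 164.
Actual frame index = 164429 − 164 = 164265.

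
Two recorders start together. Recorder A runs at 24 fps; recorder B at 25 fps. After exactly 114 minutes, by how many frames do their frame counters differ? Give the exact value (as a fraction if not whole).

6840 frames

114 min = 6840 s.
A emits 24 × 6840 = 164160 frames; B emits 25 × 6840 = 171000.
Difference = 6840 frames; B is ahead of A.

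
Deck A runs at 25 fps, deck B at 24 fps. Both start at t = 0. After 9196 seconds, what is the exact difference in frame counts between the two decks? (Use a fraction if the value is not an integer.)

9196 frames

A emits 25 × 9196 = 229900 frames; B emits 24 × 9196 = 220704.
Difference = 9196 frames; B is behind A.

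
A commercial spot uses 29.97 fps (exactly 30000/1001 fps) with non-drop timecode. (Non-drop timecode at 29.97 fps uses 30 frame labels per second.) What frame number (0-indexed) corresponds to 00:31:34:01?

Total seconds to the label: (0 × 3600 + 31 × 60 + 34) = 1894.
Frame index = 1894 × 30 + 1 = 56821.

frame 56821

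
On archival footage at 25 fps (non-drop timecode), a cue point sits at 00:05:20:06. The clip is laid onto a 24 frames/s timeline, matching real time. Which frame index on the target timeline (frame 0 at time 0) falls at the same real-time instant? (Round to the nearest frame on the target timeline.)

frame 7686

Source frame index: (0×3600 + 5×60 + 20) × 25 + 6 = 8006.
Real time: 8006 / (25) = 8006/25 s.
Target frame: (8006/25) × (24) = 192144/25 ≈ 7685.760 → 7686.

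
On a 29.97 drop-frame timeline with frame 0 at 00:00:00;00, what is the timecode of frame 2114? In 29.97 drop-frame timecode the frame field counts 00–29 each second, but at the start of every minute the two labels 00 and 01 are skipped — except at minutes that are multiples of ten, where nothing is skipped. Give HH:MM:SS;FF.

Ten DF minutes hold 17982 frames, so frame 2114 lies in block 0 (frames 0–17981) with 2114 frames into that block.
The block's first minute is 1800 frames and the rest 1798 each; 2114 frames reaches minute 1, so 0 × 18 + 1 × 2 = 2 labels have been skipped so far.
Adding those back, label number 2114 + 2 = 2116 at 30 labels/s is 70 s + 16 f = 0 h 1 min 10 s frame 16, i.e. 00:01:10;16.

00:01:10;16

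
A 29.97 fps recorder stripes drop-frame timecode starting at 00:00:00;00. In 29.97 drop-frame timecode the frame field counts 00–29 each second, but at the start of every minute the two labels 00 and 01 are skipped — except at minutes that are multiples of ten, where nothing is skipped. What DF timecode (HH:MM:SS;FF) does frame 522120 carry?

04:50:21;12

Ten DF minutes hold 17982 frames, so frame 522120 lies in block 29 (frames 521478–539459) with 642 frames into that block.
The block's first minute is 1800 frames and the rest 1798 each; 642 frames reaches minute 0, so 29 × 18 + 0 × 2 = 522 labels have been skipped so far.
Adding those back, label number 522120 + 522 = 522642 at 30 labels/s is 17421 s + 12 f = 4 h 50 min 21 s frame 12, i.e. 04:50:21;12.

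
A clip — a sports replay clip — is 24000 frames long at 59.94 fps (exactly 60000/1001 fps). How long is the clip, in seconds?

Running time = 24000 / (60000/1001) = 400.4 s.

400.4 seconds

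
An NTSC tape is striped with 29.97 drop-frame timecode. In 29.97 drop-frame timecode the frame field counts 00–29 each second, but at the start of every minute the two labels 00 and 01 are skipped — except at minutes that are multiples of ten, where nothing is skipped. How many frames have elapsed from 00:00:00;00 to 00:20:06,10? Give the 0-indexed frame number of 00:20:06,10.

Complete 10-minute blocks: 2, each 17982 frames → 35964.
Remaining 0 whole minutes in the current block: 0 frames.
Within the current minute: 6 × 30 + 10 = 190. Total = 35964 + 0 + 190 = 36154.

36154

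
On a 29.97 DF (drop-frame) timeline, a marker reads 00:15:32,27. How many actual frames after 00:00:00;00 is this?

As if non-drop at 30 labels/s: (0 × 3600 + 15 × 60 + 32) × 30 + 27 = 27987.
Minute boundaries passed: 15; those not divisible by 10: 15 − 1 = 14; dropped labels = 2 × 14 = 28.
Actual frame index = 27987 − 28 = 27959.

27959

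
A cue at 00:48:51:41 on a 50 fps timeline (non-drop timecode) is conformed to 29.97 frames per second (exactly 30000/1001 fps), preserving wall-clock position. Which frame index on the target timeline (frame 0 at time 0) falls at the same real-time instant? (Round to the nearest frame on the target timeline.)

frame 87867

Source frame index: (0×3600 + 48×60 + 51) × 50 + 41 = 146591.
Real time: 146591 / (50) = 146591/50 s.
Target frame: (146591/50) × (30000/1001) = 87954600/1001 ≈ 87866.733 → 87867.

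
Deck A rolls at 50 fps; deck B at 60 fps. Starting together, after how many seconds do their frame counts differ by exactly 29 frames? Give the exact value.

The gap grows by |60 − 50| = 10 frames per second.
Time for a 29-frame gap: 29 ÷ (10) = 2.9 s.

2.9 seconds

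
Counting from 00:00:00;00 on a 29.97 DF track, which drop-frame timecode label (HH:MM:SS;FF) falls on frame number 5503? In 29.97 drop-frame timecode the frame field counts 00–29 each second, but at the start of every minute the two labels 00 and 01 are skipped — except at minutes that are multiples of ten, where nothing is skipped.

00:03:03;19

Each 10-minute DF block holds 10 × 60 × 30 − 9 × 2 = 17982 frames. 5503 ÷ 17982 → 0 full blocks, remainder 5503.
Within the partial block the first minute is 1800 frames and each further minute 1798, so 3 further minute boundaries passed. Total skipped labels = 18 × 0 + 2 × 3 = 6.
Non-drop label index = 5503 + 6 = 5509; at 30 labels/s that is 00:03:03:19, i.e. DF 00:03:03;19.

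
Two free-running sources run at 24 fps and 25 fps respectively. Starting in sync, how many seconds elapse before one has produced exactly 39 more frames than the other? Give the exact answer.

The gap grows by |25 − 24| = 1 frame per second.
Time for a 39-frame gap: 39 ÷ (1) = 39 s.

39 seconds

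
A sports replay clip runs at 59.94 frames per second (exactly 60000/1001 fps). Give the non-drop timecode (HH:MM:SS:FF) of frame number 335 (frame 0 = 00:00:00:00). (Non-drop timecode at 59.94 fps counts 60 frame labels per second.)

335 ÷ 60 = 5 full seconds, remainder 35 frames.
5 s = 0 h 0 min 5 s.
Timecode: 00:00:05:35.

00:00:05:35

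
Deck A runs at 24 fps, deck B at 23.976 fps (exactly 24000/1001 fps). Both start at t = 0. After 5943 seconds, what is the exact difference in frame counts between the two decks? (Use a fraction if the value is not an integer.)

20376/143 frames

A emits 24 × 5943 = 142632 frames; B emits 24000/1001 × 5943 = 20376000/143.
Difference = 20376/143 frames (≈ 142.4895); B is behind A.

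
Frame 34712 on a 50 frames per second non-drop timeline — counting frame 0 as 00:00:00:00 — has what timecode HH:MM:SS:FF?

00:11:34:12

34712 ÷ 50 = 694 full seconds, remainder 12 frames.
694 s = 0 h 11 min 34 s.
Timecode: 00:11:34:12.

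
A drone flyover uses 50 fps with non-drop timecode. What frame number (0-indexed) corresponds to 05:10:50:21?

932521

Total seconds to the label: (5 × 3600 + 10 × 60 + 50) = 18650.
Frame index = 18650 × 50 + 21 = 932521.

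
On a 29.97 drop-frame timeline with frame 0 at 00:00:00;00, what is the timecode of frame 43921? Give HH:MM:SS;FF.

00:24:25;15

Each 10-minute DF block holds 10 × 60 × 30 − 9 × 2 = 17982 frames. 43921 ÷ 17982 → 2 full blocks, remainder 7957.
Within the partial block the first minute is 1800 frames and each further minute 1798, so 4 further minute boundaries passed. Total skipped labels = 18 × 2 + 2 × 4 = 44.
Non-drop label index = 43921 + 44 = 43965; at 30 labels/s that is 00:24:25:15, i.e. DF 00:24:25;15.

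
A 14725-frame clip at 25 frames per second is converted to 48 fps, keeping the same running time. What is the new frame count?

28272 frames

Target frames = source frames × (target rate / source rate) = 14725 × (48)/(25) = 14725 × 48/25 = 28272.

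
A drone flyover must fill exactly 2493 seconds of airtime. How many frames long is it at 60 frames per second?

Frames = 2493 × 60 = 149580.

149580 frames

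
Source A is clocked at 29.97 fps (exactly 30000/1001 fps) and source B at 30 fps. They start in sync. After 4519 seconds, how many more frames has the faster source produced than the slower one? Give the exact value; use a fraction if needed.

135570/1001 frames

A emits 30000/1001 × 4519 = 135570000/1001 frames; B emits 30 × 4519 = 135570.
Difference = 135570/1001 frames (≈ 135.4346); B is ahead of A.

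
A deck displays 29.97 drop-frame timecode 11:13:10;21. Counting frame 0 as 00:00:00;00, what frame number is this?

1210509

As if non-drop at 30 labels/s: (11 × 3600 + 13 × 60 + 10) × 30 + 21 = 1211721.
Minute boundaries passed: 673; those not divisible by 10: 673 − 67 = 606; dropped labels = 2 × 606 = 1212.
Actual frame index = 1211721 − 1212 = 1210509.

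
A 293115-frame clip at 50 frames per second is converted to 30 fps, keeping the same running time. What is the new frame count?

Target frames = source frames × (target rate / source rate) = 293115 × (30)/(50) = 293115 × 3/5 = 175869.

175869 frames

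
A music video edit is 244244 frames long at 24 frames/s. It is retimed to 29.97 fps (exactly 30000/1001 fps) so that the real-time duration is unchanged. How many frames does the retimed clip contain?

305000 frames

Target frames = source frames × (target rate / source rate) = 244244 × (30000/1001)/(24) = 244244 × 1250/1001 = 305000.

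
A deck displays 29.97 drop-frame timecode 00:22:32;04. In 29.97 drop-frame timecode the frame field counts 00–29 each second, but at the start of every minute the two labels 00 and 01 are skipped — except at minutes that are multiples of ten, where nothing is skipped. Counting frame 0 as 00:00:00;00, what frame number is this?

As if non-drop at 30 labels/s: (0 × 3600 + 22 × 60 + 32) × 30 + 4 = 40564.
Minute boundaries passed: 22; those not divisible by 10: 22 − 2 = 20; dropped labels = 2 × 20 = 40.
Actual frame index = 40564 − 40 = 40524.

40524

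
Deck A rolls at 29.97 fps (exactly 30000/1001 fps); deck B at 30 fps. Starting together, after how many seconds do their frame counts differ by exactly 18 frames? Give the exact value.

The gap grows by |30 − 30000/1001| = 30/1001 frames per second.
Time for a 18-frame gap: 18 ÷ (30/1001) = 600.6 s.

600.6 seconds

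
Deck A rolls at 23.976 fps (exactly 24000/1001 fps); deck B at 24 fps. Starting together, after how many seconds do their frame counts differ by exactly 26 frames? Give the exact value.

The gap grows by |24 − 24000/1001| = 24/1001 frames per second.
Time for a 26-frame gap: 26 ÷ (24/1001) = 13013/12 s.

13013/12 seconds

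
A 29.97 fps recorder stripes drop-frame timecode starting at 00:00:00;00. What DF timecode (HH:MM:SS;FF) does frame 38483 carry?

00:21:24;01

Each 10-minute DF block holds 10 × 60 × 30 − 9 × 2 = 17982 frames. 38483 ÷ 17982 → 2 full blocks, remainder 2519.
Within the partial block the first minute is 1800 frames and each further minute 1798, so 1 further minute boundary passed. Total skipped labels = 18 × 2 + 2 × 1 = 38.
Non-drop label index = 38483 + 38 = 38521; at 30 labels/s that is 00:21:24:01, i.e. DF 00:21:24;01.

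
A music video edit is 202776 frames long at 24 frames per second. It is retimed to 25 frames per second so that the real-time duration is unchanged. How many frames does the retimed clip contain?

211225 frames

Target frames = source frames × (target rate / source rate) = 202776 × (25)/(24) = 202776 × 25/24 = 211225.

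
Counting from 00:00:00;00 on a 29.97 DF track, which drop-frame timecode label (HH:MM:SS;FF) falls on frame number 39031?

Each 10-minute DF block holds 10 × 60 × 30 − 9 × 2 = 17982 frames. 39031 ÷ 17982 → 2 full blocks, remainder 3067.
Within the partial block the first minute is 1800 frames and each further minute 1798, so 1 further minute boundary passed. Total skipped labels = 18 × 2 + 2 × 1 = 38.
Non-drop label index = 39031 + 38 = 39069; at 30 labels/s that is 00:21:42:09, i.e. DF 00:21:42;09.

00:21:42;09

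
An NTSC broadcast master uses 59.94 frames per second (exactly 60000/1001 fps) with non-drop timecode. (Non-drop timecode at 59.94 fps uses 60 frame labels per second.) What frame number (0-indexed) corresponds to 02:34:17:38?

Total seconds to the label: (2 × 3600 + 34 × 60 + 17) = 9257.
Frame index = 9257 × 60 + 38 = 555458.

555458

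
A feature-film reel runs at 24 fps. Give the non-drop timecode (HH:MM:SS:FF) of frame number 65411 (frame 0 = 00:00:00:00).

65411 ÷ 24 = 2725 full seconds, remainder 11 frames.
2725 s = 0 h 45 min 25 s.
Timecode: 00:45:25:11.

00:45:25:11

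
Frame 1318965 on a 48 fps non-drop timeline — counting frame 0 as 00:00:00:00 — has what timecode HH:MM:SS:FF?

1318965 ÷ 48 = 27478 full seconds, remainder 21 frames.
27478 s = 7 h 37 min 58 s.
Timecode: 07:37:58:21.

07:37:58:21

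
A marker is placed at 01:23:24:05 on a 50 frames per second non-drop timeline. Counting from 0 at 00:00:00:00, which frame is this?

Total seconds to the label: (1 × 3600 + 23 × 60 + 24) = 5004.
Frame index = 5004 × 50 + 5 = 250205.

250205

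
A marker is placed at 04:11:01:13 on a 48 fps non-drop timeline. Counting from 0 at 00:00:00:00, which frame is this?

722941

Total seconds to the label: (4 × 3600 + 11 × 60 + 1) = 15061.
Frame index = 15061 × 48 + 13 = 722941.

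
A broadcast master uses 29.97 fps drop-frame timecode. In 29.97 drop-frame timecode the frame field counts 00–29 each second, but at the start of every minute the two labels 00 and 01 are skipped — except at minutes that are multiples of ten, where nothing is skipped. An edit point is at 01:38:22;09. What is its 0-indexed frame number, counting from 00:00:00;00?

176891

Complete 10-minute blocks: 9, each 17982 frames → 161838.
Remaining 8 whole minutes in the current block: 1800 + 7 × 1798 = 14386 frames.
Within the current minute: 22 × 30 + 9 − 2 = 667 (labels ;00/;01 skipped at this minute). Total = 161838 + 14386 + 667 = 176891.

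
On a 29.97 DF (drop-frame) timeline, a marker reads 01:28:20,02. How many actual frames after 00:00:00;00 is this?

158842

Complete 10-minute blocks: 8, each 17982 frames → 143856.
Remaining 8 whole minutes in the current block: 1800 + 7 × 1798 = 14386 frames.
Within the current minute: 20 × 30 + 2 − 2 = 600 (labels ;00/;01 skipped at this minute). Total = 143856 + 14386 + 600 = 158842.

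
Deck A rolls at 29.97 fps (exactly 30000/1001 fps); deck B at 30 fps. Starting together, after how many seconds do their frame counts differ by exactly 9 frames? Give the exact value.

300.3 seconds

The gap grows by |30 − 30000/1001| = 30/1001 frames per second.
Time for a 9-frame gap: 9 ÷ (30/1001) = 300.3 s.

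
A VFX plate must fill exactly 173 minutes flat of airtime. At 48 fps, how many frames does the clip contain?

498240 frames

173 min = 10380 s.
Frames = 10380 × 48 = 498240.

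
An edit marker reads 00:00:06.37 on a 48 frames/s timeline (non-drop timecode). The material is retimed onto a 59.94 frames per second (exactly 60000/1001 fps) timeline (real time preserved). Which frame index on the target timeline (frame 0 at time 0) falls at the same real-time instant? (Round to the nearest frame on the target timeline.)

Source frame index: (0×3600 + 0×60 + 6) × 48 + 37 = 325.
Real time: 325 / (48) = 325/48 s.
Target frame: (325/48) × (60000/1001) = 31250/77 ≈ 405.844 → 406.

frame 406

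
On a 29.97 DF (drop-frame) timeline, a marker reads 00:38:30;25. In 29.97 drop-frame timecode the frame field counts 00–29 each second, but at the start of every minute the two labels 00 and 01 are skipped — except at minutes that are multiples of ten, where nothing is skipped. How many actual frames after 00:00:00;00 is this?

69255

Complete 10-minute blocks: 3, each 17982 frames → 53946.
Remaining 8 whole minutes in the current block: 1800 + 7 × 1798 = 14386 frames.
Within the current minute: 30 × 30 + 25 − 2 = 923 (labels ;00/;01 skipped at this minute). Total = 53946 + 14386 + 923 = 69255.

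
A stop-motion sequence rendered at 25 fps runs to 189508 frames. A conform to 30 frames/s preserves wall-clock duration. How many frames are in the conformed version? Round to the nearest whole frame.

227410 frames

Frames at target rate = 189508 × (30) / (25) = 1137048/5 ≈ 227409.600.
Nearest whole frame: 227410.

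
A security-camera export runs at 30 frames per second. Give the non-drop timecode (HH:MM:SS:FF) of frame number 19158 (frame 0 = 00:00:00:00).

00:10:38:18

19158 ÷ 30 = 638 full seconds, remainder 18 frames.
638 s = 0 h 10 min 38 s.
Timecode: 00:10:38:18.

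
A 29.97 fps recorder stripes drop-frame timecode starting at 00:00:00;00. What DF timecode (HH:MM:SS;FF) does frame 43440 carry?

00:24:09;14

Ten DF minutes hold 17982 frames, so frame 43440 lies in block 2 (frames 35964–53945) with 7476 frames into that block.
The block's first minute is 1800 frames and the rest 1798 each; 7476 frames reaches minute 4, so 2 × 18 + 4 × 2 = 44 labels have been skipped so far.
Adding those back, label number 43440 + 44 = 43484 at 30 labels/s is 1449 s + 14 f = 0 h 24 min 9 s frame 14, i.e. 00:24:09;14.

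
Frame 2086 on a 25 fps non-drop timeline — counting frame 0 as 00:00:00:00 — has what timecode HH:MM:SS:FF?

00:01:23:11

2086 ÷ 25 = 83 full seconds, remainder 11 frames.
83 s = 0 h 1 min 23 s.
Timecode: 00:01:23:11.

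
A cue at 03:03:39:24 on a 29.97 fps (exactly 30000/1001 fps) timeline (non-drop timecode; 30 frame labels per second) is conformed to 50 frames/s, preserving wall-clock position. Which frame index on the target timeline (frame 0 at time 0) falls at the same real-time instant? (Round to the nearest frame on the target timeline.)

frame 551541

Source frame index: (3×3600 + 3×60 + 39) × 30 + 24 = 330594.
Real time: 330594 / (30000/1001) = 55154099/5000 s.
Target frame: (55154099/5000) × (50) = 55154099/100 ≈ 551540.990 → 551541.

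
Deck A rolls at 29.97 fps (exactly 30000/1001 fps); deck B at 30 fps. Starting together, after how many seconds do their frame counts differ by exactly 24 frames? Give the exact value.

800.8 seconds

The gap grows by |30 − 30000/1001| = 30/1001 frames per second.
Time for a 24-frame gap: 24 ÷ (30/1001) = 800.8 s.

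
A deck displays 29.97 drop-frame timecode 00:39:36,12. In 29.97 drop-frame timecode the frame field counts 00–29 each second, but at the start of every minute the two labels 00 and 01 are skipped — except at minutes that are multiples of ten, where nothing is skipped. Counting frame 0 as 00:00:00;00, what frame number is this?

71220

As if non-drop at 30 labels/s: (0 × 3600 + 39 × 60 + 36) × 30 + 12 = 71292.
Minute boundaries passed: 39; those not divisible by 10: 39 − 3 = 36; dropped labels = 2 × 36 = 72.
Actual frame index = 71292 − 72 = 71220.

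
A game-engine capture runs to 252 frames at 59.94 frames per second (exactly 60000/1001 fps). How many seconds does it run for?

Running time = 252 / (60000/1001) = 4.2042 s.

4.2042 seconds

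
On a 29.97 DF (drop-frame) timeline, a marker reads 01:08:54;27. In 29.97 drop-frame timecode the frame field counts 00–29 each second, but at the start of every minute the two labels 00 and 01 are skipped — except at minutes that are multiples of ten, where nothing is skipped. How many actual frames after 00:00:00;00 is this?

Complete 10-minute blocks: 6, each 17982 frames → 107892.
Remaining 8 whole minutes in the current block: 1800 + 7 × 1798 = 14386 frames.
Within the current minute: 54 × 30 + 27 − 2 = 1645 (labels ;00/;01 skipped at this minute). Total = 107892 + 14386 + 1645 = 123923.

123923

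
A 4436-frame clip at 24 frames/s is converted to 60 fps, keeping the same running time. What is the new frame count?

11090 frames

Frames at target rate = 4436 × (60) / (24) = 11090.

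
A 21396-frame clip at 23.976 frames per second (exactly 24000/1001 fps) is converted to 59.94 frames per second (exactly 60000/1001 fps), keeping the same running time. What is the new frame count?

Target frames = source frames × (target rate / source rate) = 21396 × (60000/1001)/(24000/1001) = 21396 × 5/2 = 53490.

53490 frames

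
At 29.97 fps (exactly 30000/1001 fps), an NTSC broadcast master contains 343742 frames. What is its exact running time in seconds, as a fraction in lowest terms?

Running time = 343742 ÷ (30000/1001) = 343742 × 1001/30000 = 172042871/15000 s.

172042871/15000 seconds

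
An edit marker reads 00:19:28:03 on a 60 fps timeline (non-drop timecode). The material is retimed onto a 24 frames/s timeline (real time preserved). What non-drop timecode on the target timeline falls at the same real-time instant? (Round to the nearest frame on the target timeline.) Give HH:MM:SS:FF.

00:19:28:01

Source frame index: (0×3600 + 19×60 + 28) × 60 + 3 = 70083.
Real time: 70083 / (60) = 23361/20 s.
Target frame: (23361/20) × (24) = 140166/5 ≈ 28033.200 → 28033.
At 24 labels/s: frame 28033 → 00:19:28:01.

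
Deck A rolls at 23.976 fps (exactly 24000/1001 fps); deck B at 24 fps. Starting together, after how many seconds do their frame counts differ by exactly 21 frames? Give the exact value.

The gap grows by |24 − 24000/1001| = 24/1001 frames per second.
Time for a 21-frame gap: 21 ÷ (24/1001) = 875.875 s.

875.875 seconds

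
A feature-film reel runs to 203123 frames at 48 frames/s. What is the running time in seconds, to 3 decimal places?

4231.729 seconds

Running time = 203123 × 1/48 = 203123/48 s ≈ 4231.729 s.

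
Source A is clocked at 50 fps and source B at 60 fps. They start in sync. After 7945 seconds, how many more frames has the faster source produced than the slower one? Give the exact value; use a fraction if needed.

79450 frames

A emits 50 × 7945 = 397250 frames; B emits 60 × 7945 = 476700.
Difference = 79450 frames; B is ahead of A.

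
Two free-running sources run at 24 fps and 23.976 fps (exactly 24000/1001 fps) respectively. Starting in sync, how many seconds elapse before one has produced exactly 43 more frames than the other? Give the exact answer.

43043/24 seconds

The gap grows by |24000/1001 − 24| = 24/1001 frames per second.
Time for a 43-frame gap: 43 ÷ (24/1001) = 43043/24 s.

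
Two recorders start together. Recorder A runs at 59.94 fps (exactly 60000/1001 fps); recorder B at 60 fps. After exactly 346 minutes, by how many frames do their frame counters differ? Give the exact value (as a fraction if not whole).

1245600/1001 frames

346 min = 20760 s.
A emits 60000/1001 × 20760 = 1245600000/1001 frames; B emits 60 × 20760 = 1245600.
Difference = 1245600/1001 frames (≈ 1244.3556); B is ahead of A.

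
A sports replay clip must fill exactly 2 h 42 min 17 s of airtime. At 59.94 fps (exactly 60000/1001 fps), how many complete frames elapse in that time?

2 h 42 min 17 s = 9737 s.
Frames = 9737 × 60000/1001 = 6420000/11 ≈ 583636.3636.
Complete frames: 583636.

583636 frames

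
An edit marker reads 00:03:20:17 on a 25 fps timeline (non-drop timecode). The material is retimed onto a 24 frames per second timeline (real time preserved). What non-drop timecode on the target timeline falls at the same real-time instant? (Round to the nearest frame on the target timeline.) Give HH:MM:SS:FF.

Source frame index: (0×3600 + 3×60 + 20) × 25 + 17 = 5017.
Real time: 5017 / (25) = 5017/25 s.
Target frame: (5017/25) × (24) = 120408/25 ≈ 4816.320 → 4816.
At 24 labels/s: frame 4816 → 00:03:20:16.

00:03:20:16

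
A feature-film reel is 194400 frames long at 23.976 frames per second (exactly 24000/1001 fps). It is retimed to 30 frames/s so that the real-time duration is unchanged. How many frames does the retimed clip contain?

243243 frames

Target frames = source frames × (target rate / source rate) = 194400 × (30)/(24000/1001) = 194400 × 1001/800 = 243243.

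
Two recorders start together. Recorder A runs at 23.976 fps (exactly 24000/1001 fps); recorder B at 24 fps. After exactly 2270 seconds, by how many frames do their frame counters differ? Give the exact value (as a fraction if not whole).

54480/1001 frames

A emits 24000/1001 × 2270 = 54480000/1001 frames; B emits 24 × 2270 = 54480.
Difference = 54480/1001 frames (≈ 54.4256); B is ahead of A.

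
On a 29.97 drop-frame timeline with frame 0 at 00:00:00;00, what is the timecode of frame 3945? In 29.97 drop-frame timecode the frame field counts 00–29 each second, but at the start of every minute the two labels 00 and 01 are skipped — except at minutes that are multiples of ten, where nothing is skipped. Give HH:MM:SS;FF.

00:02:11;19

Each 10-minute DF block holds 10 × 60 × 30 − 9 × 2 = 17982 frames. 3945 ÷ 17982 → 0 full blocks, remainder 3945.
Within the partial block the first minute is 1800 frames and each further minute 1798, so 2 further minute boundaries passed. Total skipped labels = 18 × 0 + 2 × 2 = 4.
Non-drop label index = 3945 + 4 = 3949; at 30 labels/s that is 00:02:11:19, i.e. DF 00:02:11;19.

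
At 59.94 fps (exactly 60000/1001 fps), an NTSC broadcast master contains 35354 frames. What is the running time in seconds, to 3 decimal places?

589.823 seconds

Running time = 35354 × 1001/60000 = 17694677/30000 s ≈ 589.823 s.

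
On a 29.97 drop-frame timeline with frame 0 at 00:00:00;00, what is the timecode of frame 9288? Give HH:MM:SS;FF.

Each 10-minute DF block holds 10 × 60 × 30 − 9 × 2 = 17982 frames. 9288 ÷ 17982 → 0 full blocks, remainder 9288.
Within the partial block the first minute is 1800 frames and each further minute 1798, so 5 further minute boundaries passed. Total skipped labels = 18 × 0 + 2 × 5 = 10.
Non-drop label index = 9288 + 10 = 9298; at 30 labels/s that is 00:05:09:28, i.e. DF 00:05:09;28.

00:05:09;28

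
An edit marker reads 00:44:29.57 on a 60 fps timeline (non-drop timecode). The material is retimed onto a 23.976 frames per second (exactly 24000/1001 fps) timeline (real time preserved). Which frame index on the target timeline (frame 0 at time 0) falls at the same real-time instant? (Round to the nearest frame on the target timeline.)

Source frame index: (0×3600 + 44×60 + 29) × 60 + 57 = 160197.
Real time: 160197 / (60) = 53399/20 s.
Target frame: (53399/20) × (24000/1001) = 64078800/1001 ≈ 64014.785 → 64015.

frame 64015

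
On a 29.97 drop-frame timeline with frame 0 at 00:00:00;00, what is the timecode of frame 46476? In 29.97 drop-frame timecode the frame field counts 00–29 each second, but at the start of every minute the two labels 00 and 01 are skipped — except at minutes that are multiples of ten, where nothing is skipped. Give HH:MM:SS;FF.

Ten DF minutes hold 17982 frames, so frame 46476 lies in block 2 (frames 35964–53945) with 10512 frames into that block.
The block's first minute is 1800 frames and the rest 1798 each; 10512 frames reaches minute 5, so 2 × 18 + 5 × 2 = 46 labels have been skipped so far.
Adding those back, label number 46476 + 46 = 46522 at 30 labels/s is 1550 s + 22 f = 0 h 25 min 50 s frame 22, i.e. 00:25:50;22.

00:25:50;22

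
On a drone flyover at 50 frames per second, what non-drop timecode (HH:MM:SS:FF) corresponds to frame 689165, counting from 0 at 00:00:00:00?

03:49:43:15

689165 ÷ 50 = 13783 full seconds, remainder 15 frames.
13783 s = 3 h 49 min 43 s.
Timecode: 03:49:43:15.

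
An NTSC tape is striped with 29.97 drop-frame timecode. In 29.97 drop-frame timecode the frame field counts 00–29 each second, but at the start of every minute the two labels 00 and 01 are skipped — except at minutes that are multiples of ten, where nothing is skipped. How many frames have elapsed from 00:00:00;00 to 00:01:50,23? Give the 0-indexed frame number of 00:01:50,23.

Complete 10-minute blocks: 0, each 17982 frames → 0.
Remaining 1 whole minute in the current block: 1800 + 0 × 1798 = 1800 frames.
Within the current minute: 50 × 30 + 23 − 2 = 1521 (labels ;00/;01 skipped at this minute). Total = 0 + 1800 + 1521 = 3321.

3321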